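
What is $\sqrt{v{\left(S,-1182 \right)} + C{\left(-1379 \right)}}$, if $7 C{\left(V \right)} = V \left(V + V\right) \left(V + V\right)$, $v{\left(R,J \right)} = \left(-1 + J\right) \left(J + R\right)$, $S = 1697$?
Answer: $i \sqrt{1499102353} \approx 38718.0 i$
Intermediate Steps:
$C{\left(V \right)} = \frac{4 V^{3}}{7}$ ($C{\left(V \right)} = \frac{V \left(V + V\right) \left(V + V\right)}{7} = \frac{V 2 V 2 V}{7} = \frac{V 4 V^{2}}{7} = \frac{4 V^{3}}{7}$)
$\sqrt{v{\left(S,-1182 \right)} + C{\left(-1379 \right)}} = \sqrt{\left(\left(-1182\right)^{2} - -1182 - 1697 - 2005854\right) + \frac{4 \left(-1379\right)^{3}}{7}} = \sqrt{\left(1397124 + 1182 - 1697 - 2005854\right) + \frac{4}{7} \left(-2622362939\right)} = \sqrt{-609245 - 1498493108} = \sqrt{-1499102353} = i \sqrt{1499102353}$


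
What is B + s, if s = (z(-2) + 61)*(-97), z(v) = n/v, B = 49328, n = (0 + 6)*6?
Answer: 45157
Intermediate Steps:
n = 36 (n = 6*6 = 36)
z(v) = 36/v
s = -4171 (s = (36/(-2) + 61)*(-97) = (36*(-1/2) + 61)*(-97) = (-18 + 61)*(-97) = 43*(-97) = -4171)
B + s = 49328 - 4171 = 45157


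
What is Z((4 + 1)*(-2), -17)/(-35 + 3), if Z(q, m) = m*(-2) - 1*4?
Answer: -15/16 ≈ -0.93750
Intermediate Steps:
Z(q, m) = -4 - 2*m (Z(q, m) = -2*m - 4 = -4 - 2*m)
Z((4 + 1)*(-2), -17)/(-35 + 3) = (-4 - 2*(-17))/(-35 + 3) = (-4 + 34)/(-32) = -1/32*30 = -15/16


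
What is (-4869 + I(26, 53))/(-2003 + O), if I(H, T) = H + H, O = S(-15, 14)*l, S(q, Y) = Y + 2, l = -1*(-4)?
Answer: 4817/1939 ≈ 2.4843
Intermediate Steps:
l = 4
S(q, Y) = 2 + Y
O = 64 (O = (2 + 14)*4 = 16*4 = 64)
I(H, T) = 2*H
(-4869 + I(26, 53))/(-2003 + O) = (-4869 + 2*26)/(-2003 + 64) = (-4869 + 52)/(-1939) = -4817*(-1/1939) = 4817/1939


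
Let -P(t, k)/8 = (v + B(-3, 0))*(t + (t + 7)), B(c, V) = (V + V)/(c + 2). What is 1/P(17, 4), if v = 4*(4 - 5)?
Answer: 1/1312 ≈ 0.00076220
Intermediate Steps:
B(c, V) = 2*V/(2 + c) (B(c, V) = (2*V)/(2 + c) = 2*V/(2 + c))
v = -4 (v = 4*(-1) = -4)
P(t, k) = 224 + 64*t (P(t, k) = -8*(-4 + 2*0/(2 - 3))*(t + (t + 7)) = -8*(-4 + 2*0/(-1))*(t + (7 + t)) = -8*(-4 + 2*0*(-1))*(7 + 2*t) = -8*(-4 + 0)*(7 + 2*t) = -(-32)*(7 + 2*t) = -8*(-28 - 8*t) = 224 + 64*t)
1/P(17, 4) = 1/(224 + 64*17) = 1/(224 + 1088) = 1/1312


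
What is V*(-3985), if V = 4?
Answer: -15940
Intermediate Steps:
V*(-3985) = 4*(-3985) = -15940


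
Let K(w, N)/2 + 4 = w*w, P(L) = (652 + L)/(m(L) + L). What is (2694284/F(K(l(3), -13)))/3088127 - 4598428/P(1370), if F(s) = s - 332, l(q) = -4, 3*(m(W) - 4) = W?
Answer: -3002588395333702195/721204267707 ≈ -4.1633e+6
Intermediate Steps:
m(W) = 4 + W/3
P(L) = (652 + L)/(4 + 4*L/3) (P(L) = (652 + L)/((4 + L/3) + L) = (652 + L)/(4 + 4*L/3))
K(w, N) = -8 + 2*w**2 (K(w, N) = -8 + 2*(w*w) = -8 + 2*w**2)
F(s) = -332 + s
(2694284/F(K(l(3), -13)))/3088127 - 4598428/P(1370) = (2694284/(-332 + (-8 + 2*(-4)**2)))/3088127 - 4598428*4*(3 + 1370)/(3*(652 + 1370)) = (2694284/(-332 + (-8 + 2*16)))*(1/3088127) - 4598428/((3/4)*2022/1373) = (2694284/(-332 + (-8 + 32)))*(1/3088127) - 4598428/((3/4)*(1/1373)*2022) = (2694284/(-332 + 24))*(1/3088127) - 4598428/3033/2746 = (2694284/(-308))*(1/3088127) - 4598428*2746/3033 = (2694284*(-1/308))*(1/3088127) - 12627283288/3033 = -673571/77*1/3088127 - 12627283288/3033 = -673571/237785779 - 12627283288/3033 = -3002588395333702195/721204267707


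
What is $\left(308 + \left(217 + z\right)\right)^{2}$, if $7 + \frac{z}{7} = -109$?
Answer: $82369$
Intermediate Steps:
$z = -812$ ($z = -49 + 7 \left(-109\right) = -49 - 763 = -812$)
$\left(308 + \left(217 + z\right)\right)^{2} = \left(308 + \left(217 - 812\right)\right)^{2} = \left(308 - 595\right)^{2} = \left(-287\right)^{2} = 82369$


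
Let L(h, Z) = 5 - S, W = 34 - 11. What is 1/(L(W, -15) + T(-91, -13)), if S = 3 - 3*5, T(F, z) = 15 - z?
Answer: 1/45 ≈ 0.022222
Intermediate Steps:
S = -12 (S = 3 - 15 = -12)
W = 23
L(h, Z) = 17 (L(h, Z) = 5 - 1*(-12) = 5 + 12 = 17)
1/(L(W, -15) + T(-91, -13)) = 1/(17 + (15 - 1*(-13))) = 1/(17 + (15 + 13)) = 1/(17 + 28) = 1/45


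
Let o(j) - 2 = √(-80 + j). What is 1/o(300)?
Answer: -1/108 + √55/108 ≈ 0.059409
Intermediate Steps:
o(j) = 2 + √(-80 + j)
1/o(300) = 1/(2 + √(-80 + 300)) = 1/(2 + √220) = 1/(2 + 2*√55)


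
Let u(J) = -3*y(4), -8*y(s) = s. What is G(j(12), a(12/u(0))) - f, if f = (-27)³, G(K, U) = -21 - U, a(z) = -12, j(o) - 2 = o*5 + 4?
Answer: 19674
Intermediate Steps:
y(s) = -s/8
u(J) = 3/2 (u(J) = -(-3)*4/8 = -3*(-½) = 3/2)
j(o) = 6 + 5*o (j(o) = 2 + (o*5 + 4) = 2 + (5*o + 4) = 2 + (4 + 5*o) = 6 + 5*o)
f = -19683
G(j(12), a(12/u(0))) - f = (-21 - 1*(-12)) - 1*(-19683) = (-21 + 12) + 19683 = -9 + 19683 = 19674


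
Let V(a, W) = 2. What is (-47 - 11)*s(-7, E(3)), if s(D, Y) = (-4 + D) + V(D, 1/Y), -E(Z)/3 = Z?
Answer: 522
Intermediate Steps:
E(Z) = -3*Z
s(D, Y) = -2 + D (s(D, Y) = (-4 + D) + 2 = -2 + D)
(-47 - 11)*s(-7, E(3)) = (-47 - 11)*(-2 - 7) = -58*(-9) = 522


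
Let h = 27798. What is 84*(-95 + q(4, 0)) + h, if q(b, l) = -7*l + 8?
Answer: 20490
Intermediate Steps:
q(b, l) = 8 - 7*l
84*(-95 + q(4, 0)) + h = 84*(-95 + (8 - 7*0)) + 27798 = 84*(-95 + (8 + 0)) + 27798 = 84*(-95 + 8) + 27798 = 84*(-87) + 27798 = -7308 + 27798 = 20490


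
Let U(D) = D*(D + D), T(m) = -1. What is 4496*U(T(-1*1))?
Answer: 8992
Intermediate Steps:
U(D) = 2*D² (U(D) = D*(2*D) = 2*D²)
4496*U(T(-1*1)) = 4496*(2*(-1)²) = 4496*(2*1) = 4496*2 = 8992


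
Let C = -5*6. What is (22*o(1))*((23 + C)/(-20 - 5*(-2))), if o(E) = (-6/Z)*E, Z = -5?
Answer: 462/25 ≈ 18.480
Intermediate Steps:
C = -30
o(E) = 6*E/5 (o(E) = (-6/(-5))*E = (-6*(-⅕))*E = 6*E/5)
(22*o(1))*((23 + C)/(-20 - 5*(-2))) = (22*((6/5)*1))*((23 - 30)/(-20 - 5*(-2))) = (22*(6/5))*(-7/(-20 + 10)) = 132*(-7/(-10))/5 = 132*(-7*(-⅒))/5 = (132/5)*(7/10) = 462/25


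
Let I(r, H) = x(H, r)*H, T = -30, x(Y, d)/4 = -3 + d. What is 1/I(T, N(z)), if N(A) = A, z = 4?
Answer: -1/528 ≈ -0.0018939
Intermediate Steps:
x(Y, d) = -12 + 4*d (x(Y, d) = 4*(-3 + d) = -12 + 4*d)
I(r, H) = H*(-12 + 4*r) (I(r, H) = (-12 + 4*r)*H = H*(-12 + 4*r))
1/I(T, N(z)) = 1/(4*4*(-3 - 30)) = 1/(4*4*(-33)) = 1/(-528) = -1/528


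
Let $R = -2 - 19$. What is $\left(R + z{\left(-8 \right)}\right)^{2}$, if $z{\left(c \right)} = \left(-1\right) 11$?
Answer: $1024$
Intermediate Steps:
$z{\left(c \right)} = -11$
$R = -21$ ($R = -2 - 19 = -21$)
$\left(R + z{\left(-8 \right)}\right)^{2} = \left(-21 - 11\right)^{2} = \left(-32\right)^{2} = 1024$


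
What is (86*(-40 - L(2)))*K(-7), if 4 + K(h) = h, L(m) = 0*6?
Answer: 37840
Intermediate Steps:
L(m) = 0
K(h) = -4 + h
(86*(-40 - L(2)))*K(-7) = (86*(-40 - 1*0))*(-4 - 7) = (86*(-40 + 0))*(-11) = (86*(-40))*(-11) = -3440*(-11) = 37840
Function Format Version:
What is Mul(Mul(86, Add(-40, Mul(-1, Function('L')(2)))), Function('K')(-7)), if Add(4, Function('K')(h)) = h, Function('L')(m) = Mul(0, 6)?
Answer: 37840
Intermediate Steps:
Function('L')(m) = 0
Function('K')(h) = Add(-4, h)
Mul(Mul(86, Add(-40, Mul(-1, Function('L')(2)))), Function('K')(-7)) = Mul(Mul(86, Add(-40, Mul(-1, 0))), Add(-4, -7)) = Mul(Mul(86, Add(-40, 0)), -11) = Mul(Mul(86, -40), -11) = Mul(-3440, -11) = 37840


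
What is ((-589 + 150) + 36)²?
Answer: 162409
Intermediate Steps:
((-589 + 150) + 36)² = (-439 + 36)² = (-403)² = 162409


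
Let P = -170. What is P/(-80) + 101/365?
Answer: 7013/2920 ≈ 2.4017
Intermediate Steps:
P/(-80) + 101/365 = -170/(-80) + 101/365 = -170*(-1/80) + 101*(1/365) = 17/8 + 101/365 = 7013/2920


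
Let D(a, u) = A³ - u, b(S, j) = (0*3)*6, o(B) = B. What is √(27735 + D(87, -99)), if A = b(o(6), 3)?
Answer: √27834 ≈ 166.84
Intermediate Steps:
b(S, j) = 0 (b(S, j) = 0*6 = 0)
A = 0
D(a, u) = -u (D(a, u) = 0³ - u = 0 - u = -u)
√(27735 + D(87, -99)) = √(27735 - 1*(-99)) = √(27735 + 99) = √27834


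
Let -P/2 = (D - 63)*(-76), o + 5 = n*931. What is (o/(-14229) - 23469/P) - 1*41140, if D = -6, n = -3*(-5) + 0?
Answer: -2046429676453/49744584 ≈ -41139.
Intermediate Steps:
n = 15 (n = 15 + 0 = 15)
o = 13960 (o = -5 + 15*931 = -5 + 13965 = 13960)
P = -10488 (P = -2*(-6 - 63)*(-76) = -(-138)*(-76) = -2*5244 = -10488)
(o/(-14229) - 23469/P) - 1*41140 = (13960/(-14229) - 23469/(-10488)) - 1*41140 = (13960*(-1/14229) - 23469*(-1/10488)) - 41140 = (-13960/14229 + 7823/3496) - 41140 = 62509307/49744584 - 41140 = -2046429676453/49744584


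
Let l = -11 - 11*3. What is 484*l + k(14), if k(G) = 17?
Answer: -21279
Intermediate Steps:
l = -44 (l = -11 - 33 = -44)
484*l + k(14) = 484*(-44) + 17 = -21296 + 17 = -21279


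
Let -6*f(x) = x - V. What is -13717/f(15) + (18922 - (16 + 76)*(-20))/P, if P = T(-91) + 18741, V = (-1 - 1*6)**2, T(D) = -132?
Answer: -765426005/316353 ≈ -2419.5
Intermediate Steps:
V = 49 (V = (-1 - 6)**2 = (-7)**2 = 49)
f(x) = 49/6 - x/6 (f(x) = -(x - 1*49)/6 = -(x - 49)/6 = -(-49 + x)/6 = 49/6 - x/6)
P = 18609 (P = -132 + 18741 = 18609)
-13717/f(15) + (18922 - (16 + 76)*(-20))/P = -13717/(49/6 - 1/6*15) + (18922 - (16 + 76)*(-20))/18609 = -13717/(49/6 - 5/2) + (18922 - 92*(-20))*(1/18609) = -13717/17/3 + (18922 - 1*(-1840))*(1/18609) = -13717*3/17 + (18922 + 1840)*(1/18609) = -41151/17 + 20762*(1/18609) = -41151/17 + 20762/18609 = -765426005/316353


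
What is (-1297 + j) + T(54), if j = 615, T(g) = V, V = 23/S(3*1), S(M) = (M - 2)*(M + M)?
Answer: -4069/6 ≈ -678.17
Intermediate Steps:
S(M) = 2*M*(-2 + M) (S(M) = (-2 + M)*(2*M) = 2*M*(-2 + M))
V = 23/6 (V = 23/((2*(3*1)*(-2 + 3*1))) = 23/((2*3*(-2 + 3))) = 23/((2*3*1)) = 23/6 ≈ 3.8333)
T(g) = 23/6
(-1297 + j) + T(54) = (-1297 + 615) + 23/6 = -682 + 23/6 = -4069/6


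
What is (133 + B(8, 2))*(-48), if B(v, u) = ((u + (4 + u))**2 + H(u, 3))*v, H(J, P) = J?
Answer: -31728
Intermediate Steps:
B(v, u) = v*(u + (4 + 2*u)**2) (B(v, u) = ((u + (4 + u))**2 + u)*v = ((4 + 2*u)**2 + u)*v = (u + (4 + 2*u)**2)*v = v*(u + (4 + 2*u)**2))
(133 + B(8, 2))*(-48) = (133 + 8*(2 + 4*(2 + 2)**2))*(-48) = (133 + 8*(2 + 4*4**2))*(-48) = (133 + 8*(2 + 4*16))*(-48) = (133 + 8*(2 + 64))*(-48) = (133 + 8*66)*(-48) = (133 + 528)*(-48) = 661*(-48) = -31728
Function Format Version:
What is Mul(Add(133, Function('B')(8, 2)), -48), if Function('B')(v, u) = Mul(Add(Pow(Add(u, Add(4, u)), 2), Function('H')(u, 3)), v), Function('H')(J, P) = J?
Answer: -31728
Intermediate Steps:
Function('B')(v, u) = Mul(v, Add(u, Pow(Add(4, Mul(2, u)), 2))) (Function('B')(v, u) = Mul(Add(Pow(Add(u, Add(4, u)), 2), u), v) = Mul(Add(Pow(Add(4, Mul(2, u)), 2), u), v) = Mul(Add(u, Pow(Add(4, Mul(2, u)), 2)), v) = Mul(v, Add(u, Pow(Add(4, Mul(2, u)), 2))))
Mul(Add(133, Function('B')(8, 2)), -48) = Mul(Add(133, Mul(8, Add(2, Mul(4, Pow(Add(2, 2), 2))))), -48) = Mul(Add(133, Mul(8, Add(2, Mul(4, Pow(4, 2))))), -48) = Mul(Add(133, Mul(8, Add(2, Mul(4, 16)))), -48) = Mul(Add(133, Mul(8, Add(2, 64))), -48) = Mul(Add(133, Mul(8, 66)), -48) = Mul(Add(133, 528), -48) = Mul(661, -48) = -31728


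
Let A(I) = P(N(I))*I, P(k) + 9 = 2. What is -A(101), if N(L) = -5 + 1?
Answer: 707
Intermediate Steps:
N(L) = -4
P(k) = -7 (P(k) = -9 + 2 = -7)
A(I) = -7*I
-A(101) = -(-7)*101 = -1*(-707) = 707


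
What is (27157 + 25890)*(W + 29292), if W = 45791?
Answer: 3982927901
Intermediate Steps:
(27157 + 25890)*(W + 29292) = (27157 + 25890)*(45791 + 29292) = 53047*75083 = 3982927901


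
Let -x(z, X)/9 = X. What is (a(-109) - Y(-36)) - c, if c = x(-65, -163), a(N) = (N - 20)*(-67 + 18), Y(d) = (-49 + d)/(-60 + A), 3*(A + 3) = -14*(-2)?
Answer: 781239/161 ≈ 4852.4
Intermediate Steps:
A = 19/3 (A = -3 + (-14*(-2))/3 = -3 + (1/3)*28 = -3 + 28/3 = 19/3 ≈ 6.3333)
x(z, X) = -9*X
Y(d) = 21/23 - 3*d/161 (Y(d) = (-49 + d)/(-60 + 19/3) = (-49 + d)/(-161/3) = (-49 + d)*(-3/161) = 21/23 - 3*d/161)
a(N) = 980 - 49*N (a(N) = (-20 + N)*(-49) = 980 - 49*N)
c = 1467 (c = -9*(-163) = 1467)
(a(-109) - Y(-36)) - c = ((980 - 49*(-109)) - (21/23 - 3/161*(-36))) - 1*1467 = ((980 + 5341) - (21/23 + 108/161)) - 1467 = (6321 - 1*255/161) - 1467 = (6321 - 255/161) - 1467 = 1017426/161 - 1467 = 781239/161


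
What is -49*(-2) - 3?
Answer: 95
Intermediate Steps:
-49*(-2) - 3 = 98 - 3 = 95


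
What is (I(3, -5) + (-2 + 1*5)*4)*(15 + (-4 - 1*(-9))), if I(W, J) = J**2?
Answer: 740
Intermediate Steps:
(I(3, -5) + (-2 + 1*5)*4)*(15 + (-4 - 1*(-9))) = ((-5)**2 + (-2 + 1*5)*4)*(15 + (-4 - 1*(-9))) = (25 + (-2 + 5)*4)*(15 + (-4 + 9)) = (25 + 3*4)*(15 + 5) = (25 + 12)*20 = 37*20 = 740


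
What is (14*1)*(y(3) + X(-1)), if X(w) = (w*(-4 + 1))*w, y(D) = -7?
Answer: -140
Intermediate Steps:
X(w) = -3*w² (X(w) = (w*(-3))*w = (-3*w)*w = -3*w²)
(14*1)*(y(3) + X(-1)) = (14*1)*(-7 - 3*(-1)²) = 14*(-7 - 3*1) = 14*(-7 - 3) = 14*(-10) = -140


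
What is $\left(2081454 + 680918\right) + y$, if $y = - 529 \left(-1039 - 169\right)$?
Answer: $3401404$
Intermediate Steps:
$y = 639032$ ($y = \left(-529\right) \left(-1208\right) = 639032$)
$\left(2081454 + 680918\right) + y = \left(2081454 + 680918\right) + 639032 = 2762372 + 639032 = 3401404$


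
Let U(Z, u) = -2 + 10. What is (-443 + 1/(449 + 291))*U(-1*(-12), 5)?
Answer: -655638/185 ≈ -3544.0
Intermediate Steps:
U(Z, u) = 8
(-443 + 1/(449 + 291))*U(-1*(-12), 5) = (-443 + 1/(449 + 291))*8 = (-443 + 1/740)*8 = -327819/740*8 = -655638/185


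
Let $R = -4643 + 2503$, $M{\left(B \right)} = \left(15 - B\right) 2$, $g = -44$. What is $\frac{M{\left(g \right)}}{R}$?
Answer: $- \frac{59}{1070} \approx -0.05514$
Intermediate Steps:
$M{\left(B \right)} = 30 - 2 B$
$R = -2140$
$\frac{M{\left(g \right)}}{R} = \frac{30 - -88}{-2140} = \left(30 + 88\right) \left(- \frac{1}{2140}\right) = 118 \left(- \frac{1}{2140}\right) = - \frac{59}{1070}$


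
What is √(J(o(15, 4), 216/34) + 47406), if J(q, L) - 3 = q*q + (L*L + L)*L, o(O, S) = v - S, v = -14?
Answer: √4011493893/289 ≈ 219.16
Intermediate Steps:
o(O, S) = -14 - S
J(q, L) = 3 + q² + L*(L + L²) (J(q, L) = 3 + (q*q + (L*L + L)*L) = 3 + (q² + (L² + L)*L) = 3 + (q² + (L + L²)*L) = 3 + (q² + L*(L + L²)) = 3 + q² + L*(L + L²))
√(J(o(15, 4), 216/34) + 47406) = √((3 + (216/34)² + (216/34)³ + (-14 - 1*4)²) + 47406) = √((3 + (216*(1/34))² + (216*(1/34))³ + (-14 - 4)²) + 47406) = √((3 + (108/17)² + (108/17)³ + (-18)²) + 47406) = √((3 + 11664/289 + 1259712/4913 + 324) + 47406) = √(3064551/4913 + 47406) = √(235970229/4913) = √4011493893/289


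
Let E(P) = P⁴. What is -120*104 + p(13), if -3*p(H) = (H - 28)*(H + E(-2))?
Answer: -12335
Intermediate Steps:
p(H) = -(-28 + H)*(16 + H)/3 (p(H) = -(H - 28)*(H + (-2)⁴)/3 = -(-28 + H)*(H + 16)/3 = -(-28 + H)*(16 + H)/3)
-120*104 + p(13) = -120*104 + (448/3 + 4*13 - ⅓*13²) = -12480 + (448/3 + 52 - ⅓*169) = -12480 + (448/3 + 52 - 169/3) = -12480 + 145 = -12335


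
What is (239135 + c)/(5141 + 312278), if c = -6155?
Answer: 232980/317419 ≈ 0.73398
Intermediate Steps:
(239135 + c)/(5141 + 312278) = (239135 - 6155)/(5141 + 312278) = 232980/317419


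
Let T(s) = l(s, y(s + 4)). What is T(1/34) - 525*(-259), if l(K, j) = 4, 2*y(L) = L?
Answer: 135979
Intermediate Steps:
y(L) = L/2
T(s) = 4
T(1/34) - 525*(-259) = 4 - 525*(-259) = 4 + 135975 = 135979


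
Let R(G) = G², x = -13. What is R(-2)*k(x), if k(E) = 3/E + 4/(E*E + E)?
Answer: -32/39 ≈ -0.82051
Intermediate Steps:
k(E) = 3/E + 4/(E + E²) (k(E) = 3/E + 4/(E² + E) = 3/E + 4/(E + E²))
R(-2)*k(x) = (-2)²*((7 + 3*(-13))/((-13)*(1 - 13))) = 4*(-1/13*(7 - 39)/(-12)) = 4*(-1/13*(-1/12)*(-32)) = 4*(-8/39) = -32/39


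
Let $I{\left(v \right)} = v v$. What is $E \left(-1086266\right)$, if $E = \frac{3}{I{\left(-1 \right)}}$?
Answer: $-3258798$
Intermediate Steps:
$I{\left(v \right)} = v^{2}$
$E = 3$ ($E = \frac{3}{\left(-1\right)^{2}} = \frac{3}{1} = 3 \cdot 1 = 3$)
$E \left(-1086266\right) = 3 \left(-1086266\right) = -3258798$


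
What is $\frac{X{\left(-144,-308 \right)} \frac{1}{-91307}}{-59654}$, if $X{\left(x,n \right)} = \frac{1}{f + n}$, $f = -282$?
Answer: $- \frac{1}{3213628389020} \approx -3.1117 \cdot 10^{-13}$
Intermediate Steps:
$X{\left(x,n \right)} = \frac{1}{-282 + n}$
$\frac{X{\left(-144,-308 \right)} \frac{1}{-91307}}{-59654} = \frac{\frac{1}{-282 - 308} \frac{1}{-91307}}{-59654} = \frac{1}{-590} \left(- \frac{1}{91307}\right) \left(- \frac{1}{59654}\right) = \left(- \frac{1}{590}\right) \left(- \frac{1}{91307}\right) \left(- \frac{1}{59654}\right) = \frac{1}{53871130} \left(- \frac{1}{59654}\right) = - \frac{1}{3213628389020}$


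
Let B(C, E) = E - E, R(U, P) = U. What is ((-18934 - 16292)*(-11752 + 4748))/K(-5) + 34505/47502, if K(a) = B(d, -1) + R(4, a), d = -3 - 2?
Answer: 2929957880957/47502 ≈ 6.1681e+7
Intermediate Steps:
d = -5
B(C, E) = 0
K(a) = 4 (K(a) = 0 + 4 = 4)
((-18934 - 16292)*(-11752 + 4748))/K(-5) + 34505/47502 = ((-18934 - 16292)*(-11752 + 4748))/4 + 34505/47502 = -35226*(-7004)*(¼) + 34505*(1/47502) = 246722904*(¼) + 34505/47502 = 61680726 + 34505/47502 = 2929957880957/47502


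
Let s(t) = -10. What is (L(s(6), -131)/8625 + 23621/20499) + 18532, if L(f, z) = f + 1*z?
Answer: 1092243417422/58934625 ≈ 18533.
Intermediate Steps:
L(f, z) = f + z
(L(s(6), -131)/8625 + 23621/20499) + 18532 = ((-10 - 131)/8625 + 23621/20499) + 18532 = (-141*1/8625 + 23621*(1/20499)) + 18532 = (-47/2875 + 23621/20499) + 18532 = 66946922/58934625 + 18532 = 1092243417422/58934625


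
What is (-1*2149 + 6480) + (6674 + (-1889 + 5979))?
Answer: 15095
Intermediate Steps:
(-1*2149 + 6480) + (6674 + (-1889 + 5979)) = (-2149 + 6480) + (6674 + 4090) = 4331 + 10764 = 15095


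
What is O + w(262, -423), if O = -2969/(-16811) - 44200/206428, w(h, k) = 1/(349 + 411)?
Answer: -23863113643/659349610520 ≈ -0.036192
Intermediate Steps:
w(h, k) = 1/760
O = -32540367/867565277 (O = -2969*(-1/16811) - 44200*1/206428 = 2969/16811 - 11050/51607 = -32540367/867565277 ≈ -0.037508)
O + w(262, -423) = -32540367/867565277 + 1/760 = -23863113643/659349610520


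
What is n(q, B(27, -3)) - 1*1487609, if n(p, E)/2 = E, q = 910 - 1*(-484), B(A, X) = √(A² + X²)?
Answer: -1487609 + 6*√82 ≈ -1.4876e+6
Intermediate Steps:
q = 1394 (q = 910 + 484 = 1394)
n(p, E) = 2*E
n(q, B(27, -3)) - 1*1487609 = 2*√(27² + (-3)²) - 1*1487609 = 2*√(729 + 9) - 1487609 = 2*√738 - 1487609 = 2*(3*√82) - 1487609 = 6*√82 - 1487609 = -1487609 + 6*√82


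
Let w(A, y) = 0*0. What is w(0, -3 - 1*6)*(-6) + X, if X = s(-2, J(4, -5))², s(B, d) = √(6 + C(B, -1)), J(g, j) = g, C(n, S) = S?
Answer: 5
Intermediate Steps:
w(A, y) = 0
s(B, d) = √5 (s(B, d) = √(6 - 1) = √5)
X = 5 (X = (√5)² = 5)
w(0, -3 - 1*6)*(-6) + X = 0*(-6) + 5 = 0 + 5 = 5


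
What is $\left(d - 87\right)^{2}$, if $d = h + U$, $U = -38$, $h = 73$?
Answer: $2704$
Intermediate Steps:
$d = 35$ ($d = 73 - 38 = 35$)
$\left(d - 87\right)^{2} = \left(35 - 87\right)^{2} = \left(-52\right)^{2} = 2704$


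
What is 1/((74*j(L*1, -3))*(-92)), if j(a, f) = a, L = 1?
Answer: -1/6808 ≈ -0.00014689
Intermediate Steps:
1/((74*j(L*1, -3))*(-92)) = 1/((74*(1*1))*(-92)) = 1/((74*1)*(-92)) = 1/(74*(-92)) = 1/(-6808) = -1/6808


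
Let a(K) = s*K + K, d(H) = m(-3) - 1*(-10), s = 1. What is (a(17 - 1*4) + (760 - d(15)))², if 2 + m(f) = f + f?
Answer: 614656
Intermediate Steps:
m(f) = -2 + 2*f (m(f) = -2 + (f + f) = -2 + 2*f)
d(H) = 2 (d(H) = (-2 + 2*(-3)) - 1*(-10) = (-2 - 6) + 10 = -8 + 10 = 2)
a(K) = 2*K (a(K) = 1*K + K = K + K = 2*K)
(a(17 - 1*4) + (760 - d(15)))² = (2*(17 - 1*4) + (760 - 1*2))² = (2*(17 - 4) + (760 - 2))² = (2*13 + 758)² = (26 + 758)² = 784² = 614656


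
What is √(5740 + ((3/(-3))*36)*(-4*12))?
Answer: 2*√1867 ≈ 86.418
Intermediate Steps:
√(5740 + ((3/(-3))*36)*(-4*12)) = √(5740 + ((3*(-⅓))*36)*(-48)) = √(5740 - 1*36*(-48)) = √(5740 - 36*(-48)) = √(5740 + 1728) = √7468 = 2*√1867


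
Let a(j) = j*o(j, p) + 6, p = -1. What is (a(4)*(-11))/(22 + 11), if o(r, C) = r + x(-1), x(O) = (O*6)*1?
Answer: ⅔ ≈ 0.66667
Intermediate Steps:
x(O) = 6*O (x(O) = (6*O)*1 = 6*O)
o(r, C) = -6 + r (o(r, C) = r + 6*(-1) = r - 6 = -6 + r)
a(j) = 6 + j*(-6 + j) (a(j) = j*(-6 + j) + 6 = 6 + j*(-6 + j))
(a(4)*(-11))/(22 + 11) = ((6 + 4*(-6 + 4))*(-11))/(22 + 11) = ((6 + 4*(-2))*(-11))/33 = ((6 - 8)*(-11))*(1/33) = -2*(-11)*(1/33) = 22*(1/33) = ⅔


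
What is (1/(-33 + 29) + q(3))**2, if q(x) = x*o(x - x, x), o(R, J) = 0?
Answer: 1/16 ≈ 0.062500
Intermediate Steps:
q(x) = 0 (q(x) = x*0 = 0)
(1/(-33 + 29) + q(3))**2 = (1/(-33 + 29) + 0)**2 = (1/(-4) + 0)**2 = (-1/4 + 0)**2 = (-1/4)**2 = 1/16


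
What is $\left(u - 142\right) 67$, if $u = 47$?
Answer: $-6365$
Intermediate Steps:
$\left(u - 142\right) 67 = \left(47 - 142\right) 67 = \left(-95\right) 67 = -6365$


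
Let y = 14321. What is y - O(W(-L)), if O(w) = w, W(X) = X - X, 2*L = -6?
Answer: 14321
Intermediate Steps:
L = -3 (L = (½)*(-6) = -3)
W(X) = 0
y - O(W(-L)) = 14321 - 1*0 = 14321 + 0 = 14321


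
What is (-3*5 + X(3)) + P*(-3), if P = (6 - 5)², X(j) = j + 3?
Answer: -12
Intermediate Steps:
X(j) = 3 + j
P = 1 (P = 1² = 1)
(-3*5 + X(3)) + P*(-3) = (-3*5 + (3 + 3)) + 1*(-3) = (-15 + 6) - 3 = -9 - 3 = -12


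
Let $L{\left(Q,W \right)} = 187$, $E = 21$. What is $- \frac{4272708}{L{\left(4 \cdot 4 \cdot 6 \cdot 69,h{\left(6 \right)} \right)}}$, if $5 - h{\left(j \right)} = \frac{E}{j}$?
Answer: $- \frac{388428}{17} \approx -22849.0$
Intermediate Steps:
$h{\left(j \right)} = 5 - \frac{21}{j}$
$- \frac{4272708}{L{\left(4 \cdot 4 \cdot 6 \cdot 69,h{\left(6 \right)} \right)}} = - \frac{4272708}{187} = \left(-4272708\right) \frac{1}{187} = - \frac{388428}{17}$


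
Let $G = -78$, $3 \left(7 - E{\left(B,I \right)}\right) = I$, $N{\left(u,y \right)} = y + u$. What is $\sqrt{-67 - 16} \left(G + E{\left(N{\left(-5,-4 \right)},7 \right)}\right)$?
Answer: $- \frac{220 i \sqrt{83}}{3} \approx - 668.1 i$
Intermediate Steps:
$N{\left(u,y \right)} = u + y$
$E{\left(B,I \right)} = 7 - \frac{I}{3}$
$\sqrt{-67 - 16} \left(G + E{\left(N{\left(-5,-4 \right)},7 \right)}\right) = \sqrt{-67 - 16} \left(-78 + \left(7 - \frac{7}{3}\right)\right) = \sqrt{-83} \left(-78 + \left(7 - \frac{7}{3}\right)\right) = i \sqrt{83} \left(-78 + \frac{14}{3}\right) = i \sqrt{83} \left(- \frac{220}{3}\right) = - \frac{220 i \sqrt{83}}{3}$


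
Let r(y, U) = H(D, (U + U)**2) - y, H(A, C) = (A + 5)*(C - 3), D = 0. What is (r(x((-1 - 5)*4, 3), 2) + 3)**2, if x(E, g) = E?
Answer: 8464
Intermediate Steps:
H(A, C) = (-3 + C)*(5 + A) (H(A, C) = (5 + A)*(-3 + C) = (-3 + C)*(5 + A))
r(y, U) = -15 - y + 20*U**2 (r(y, U) = (-15 - 3*0 + 5*(U + U)**2 + 0*(U + U)**2) - y = (-15 + 0 + 5*(2*U)**2 + 0*(2*U)**2) - y = (-15 + 0 + 5*(4*U**2) + 0*(4*U**2)) - y = (-15 + 0 + 20*U**2 + 0) - y = (-15 + 20*U**2) - y = -15 - y + 20*U**2)
(r(x((-1 - 5)*4, 3), 2) + 3)**2 = ((-15 - (-1 - 5)*4 + 20*2**2) + 3)**2 = ((-15 - (-6)*4 + 20*4) + 3)**2 = ((-15 - 1*(-24) + 80) + 3)**2 = ((-15 + 24 + 80) + 3)**2 = (89 + 3)**2 = 92**2 = 8464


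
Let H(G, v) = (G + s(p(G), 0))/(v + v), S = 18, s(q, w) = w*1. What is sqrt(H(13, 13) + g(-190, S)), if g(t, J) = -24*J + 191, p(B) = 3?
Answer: I*sqrt(962)/2 ≈ 15.508*I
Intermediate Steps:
s(q, w) = w
H(G, v) = G/(2*v) (H(G, v) = (G + 0)/(v + v) = G/((2*v)) = G*(1/(2*v)) = G/(2*v))
g(t, J) = 191 - 24*J
sqrt(H(13, 13) + g(-190, S)) = sqrt((1/2)*13/13 + (191 - 24*18)) = sqrt((1/2)*13*(1/13) + (191 - 432)) = sqrt(1/2 - 241) = sqrt(-481/2) = I*sqrt(962)/2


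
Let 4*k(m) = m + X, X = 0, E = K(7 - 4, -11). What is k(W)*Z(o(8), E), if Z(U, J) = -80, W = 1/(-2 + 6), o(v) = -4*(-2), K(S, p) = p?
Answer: -5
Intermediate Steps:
E = -11
o(v) = 8
W = ¼ (W = 1/4 = ¼ ≈ 0.25000)
k(m) = m/4 (k(m) = (m + 0)/4 = m/4)
k(W)*Z(o(8), E) = ((¼)*(¼))*(-80) = (1/16)*(-80) = -5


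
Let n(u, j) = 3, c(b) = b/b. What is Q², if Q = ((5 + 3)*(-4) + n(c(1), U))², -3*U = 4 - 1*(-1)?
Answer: 707281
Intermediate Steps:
U = -5/3 (U = -(4 - 1*(-1))/3 = -(4 + 1)/3 = -⅓*5 = -5/3 ≈ -1.6667)
c(b) = 1
Q = 841 (Q = ((5 + 3)*(-4) + 3)² = (8*(-4) + 3)² = (-32 + 3)² = (-29)² = 841)
Q² = 841² = 707281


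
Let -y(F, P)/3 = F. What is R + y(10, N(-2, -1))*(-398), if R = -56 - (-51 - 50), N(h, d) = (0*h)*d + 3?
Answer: 11985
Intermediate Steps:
N(h, d) = 3 (N(h, d) = 0*d + 3 = 0 + 3 = 3)
y(F, P) = -3*F
R = 45 (R = -56 - 1*(-101) = -56 + 101 = 45)
R + y(10, N(-2, -1))*(-398) = 45 - 3*10*(-398) = 45 - 30*(-398) = 45 + 11940 = 11985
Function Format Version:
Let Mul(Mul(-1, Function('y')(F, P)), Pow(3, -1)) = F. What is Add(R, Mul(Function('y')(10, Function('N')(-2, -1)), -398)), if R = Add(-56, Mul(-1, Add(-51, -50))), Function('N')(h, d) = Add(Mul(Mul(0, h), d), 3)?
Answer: 11985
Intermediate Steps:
Function('N')(h, d) = 3 (Function('N')(h, d) = Add(Mul(0, d), 3) = Add(0, 3) = 3)
Function('y')(F, P) = Mul(-3, F)
R = 45 (R = Add(-56, Mul(-1, -101)) = Add(-56, 101) = 45)
Add(R, Mul(Function('y')(10, Function('N')(-2, -1)), -398)) = Add(45, Mul(Mul(-3, 10), -398)) = Add(45, Mul(-30, -398)) = Add(45, 11940) = 11985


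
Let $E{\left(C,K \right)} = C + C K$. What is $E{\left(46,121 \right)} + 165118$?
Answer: $170730$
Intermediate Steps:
$E{\left(46,121 \right)} + 165118 = 46 \left(1 + 121\right) + 165118 = 46 \cdot 122 + 165118 = 5612 + 165118 = 170730$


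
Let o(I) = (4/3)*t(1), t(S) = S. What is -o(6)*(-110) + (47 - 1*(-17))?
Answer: 632/3 ≈ 210.67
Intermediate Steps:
o(I) = 4/3 (o(I) = (4/3)*1 = 4/3)
-o(6)*(-110) + (47 - 1*(-17)) = -1*4/3*(-110) + (47 - 1*(-17)) = -4/3*(-110) + (47 + 17) = 440/3 + 64 = 632/3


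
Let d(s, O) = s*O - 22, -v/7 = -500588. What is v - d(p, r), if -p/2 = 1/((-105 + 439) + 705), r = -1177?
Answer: 3640797028/1039 ≈ 3.5041e+6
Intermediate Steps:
v = 3504116 (v = -7*(-500588) = 3504116)
p = -2/1039 (p = -2/((-105 + 439) + 705) = -2/(334 + 705) = -2/1039 ≈ -0.0019249)
d(s, O) = -22 + O*s (d(s, O) = O*s - 22 = -22 + O*s)
v - d(p, r) = 3504116 - (-22 - 1177*(-2/1039)) = 3504116 - (-22 + 2354/1039) = 3504116 - 1*(-20504/1039) = 3504116 + 20504/1039 = 3640797028/1039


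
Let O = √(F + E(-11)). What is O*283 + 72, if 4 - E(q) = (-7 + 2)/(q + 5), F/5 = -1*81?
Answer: 72 + 283*I*√14466/6 ≈ 72.0 + 5673.0*I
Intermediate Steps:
F = -405 (F = 5*(-1*81) = 5*(-81) = -405)
E(q) = 4 + 5/(5 + q) (E(q) = 4 - (-7 + 2)/(q + 5) = 4 - (-5)/(5 + q) = 4 + 5/(5 + q))
O = I*√14466/6 (O = √(-405 + (25 + 4*(-11))/(5 - 11)) = √(-405 + (25 - 44)/(-6)) = √(-405 - ⅙*(-19)) = √(-405 + 19/6) = √(-2411/6) = I*√14466/6 ≈ 20.046*I)
O*283 + 72 = (I*√14466/6)*283 + 72 = 283*I*√14466/6 + 72 = 72 + 283*I*√14466/6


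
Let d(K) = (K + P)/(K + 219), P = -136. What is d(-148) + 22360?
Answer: 22356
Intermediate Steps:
d(K) = (-136 + K)/(219 + K) (d(K) = (K - 136)/(K + 219) = (-136 + K)/(219 + K))
d(-148) + 22360 = (-136 - 148)/(219 - 148) + 22360 = -284/71 + 22360 = (1/71)*(-284) + 22360 = -4 + 22360 = 22356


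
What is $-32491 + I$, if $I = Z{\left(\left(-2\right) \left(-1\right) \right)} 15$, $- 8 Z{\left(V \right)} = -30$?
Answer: $- \frac{129739}{4} \approx -32435.0$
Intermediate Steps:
$Z{\left(V \right)} = \frac{15}{4}$ ($Z{\left(V \right)} = \left(- \frac{1}{8}\right) \left(-30\right) = \frac{15}{4}$)
$I = \frac{225}{4}$ ($I = \frac{15}{4} \cdot 15 = \frac{225}{4} \approx 56.25$)
$-32491 + I = -32491 + \frac{225}{4} = - \frac{129739}{4}$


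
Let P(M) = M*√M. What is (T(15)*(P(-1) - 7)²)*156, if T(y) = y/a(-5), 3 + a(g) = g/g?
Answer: -56160 - 16380*I ≈ -56160.0 - 16380.0*I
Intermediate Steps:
a(g) = -2 (a(g) = -3 + g/g = -3 + 1 = -2)
P(M) = M^(3/2)
T(y) = -y/2 (T(y) = y/(-2) = y*(-½) = -y/2)
(T(15)*(P(-1) - 7)²)*156 = ((-½*15)*((-1)^(3/2) - 7)²)*156 = -15*(-I - 7)²/2*156 = -15*(-7 - I)²/2*156 = -1170*(-7 - I)²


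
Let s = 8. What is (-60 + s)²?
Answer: 2704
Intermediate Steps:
(-60 + s)² = (-60 + 8)² = (-52)² = 2704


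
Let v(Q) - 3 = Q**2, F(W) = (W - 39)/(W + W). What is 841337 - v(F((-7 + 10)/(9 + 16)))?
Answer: 815090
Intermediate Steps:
F(W) = (-39 + W)/(2*W) (F(W) = (-39 + W)/((2*W)) = (-39 + W)*(1/(2*W)) = (-39 + W)/(2*W))
v(Q) = 3 + Q**2
841337 - v(F((-7 + 10)/(9 + 16))) = 841337 - (3 + ((-39 + (-7 + 10)/(9 + 16))/(2*(((-7 + 10)/(9 + 16)))))**2) = 841337 - (3 + ((-39 + 3/25)/(2*((3/25))))**2) = 841337 - (3 + ((-39 + 3*(1/25))/(2*((3*(1/25)))))**2) = 841337 - (3 + ((-39 + 3/25)/(2*(3/25)))**2) = 841337 - (3 + ((1/2)*(25/3)*(-972/25))**2) = 841337 - (3 + (-162)**2) = 841337 - (3 + 26244) = 841337 - 1*26247 = 841337 - 26247 = 815090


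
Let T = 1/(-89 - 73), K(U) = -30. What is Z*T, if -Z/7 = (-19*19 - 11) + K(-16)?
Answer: -469/27 ≈ -17.370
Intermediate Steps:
T = -1/162 (T = 1/(-162) = -1/162 ≈ -0.0061728)
Z = 2814 (Z = -7*((-19*19 - 11) - 30) = -7*((-361 - 11) - 30) = -7*(-372 - 30) = -7*(-402) = 2814)
Z*T = 2814*(-1/162) = -469/27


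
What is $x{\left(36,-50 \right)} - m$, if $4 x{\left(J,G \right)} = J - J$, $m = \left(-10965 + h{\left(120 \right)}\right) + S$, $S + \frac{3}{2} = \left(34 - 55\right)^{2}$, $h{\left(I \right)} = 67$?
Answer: $\frac{20917}{2} \approx 10459.0$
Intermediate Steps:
$S = \frac{879}{2}$ ($S = - \frac{3}{2} + \left(34 - 55\right)^{2} = - \frac{3}{2} + \left(-21\right)^{2} = - \frac{3}{2} + 441 = \frac{879}{2} \approx 439.5$)
$m = - \frac{20917}{2}$ ($m = \left(-10965 + 67\right) + \frac{879}{2} = -10898 + \frac{879}{2} = - \frac{20917}{2} \approx -10459.0$)
$x{\left(J,G \right)} = 0$ ($x{\left(J,G \right)} = \frac{J - J}{4} = \frac{1}{4} \cdot 0 = 0$)
$x{\left(36,-50 \right)} - m = 0 - - \frac{20917}{2} = 0 + \frac{20917}{2} = \frac{20917}{2}$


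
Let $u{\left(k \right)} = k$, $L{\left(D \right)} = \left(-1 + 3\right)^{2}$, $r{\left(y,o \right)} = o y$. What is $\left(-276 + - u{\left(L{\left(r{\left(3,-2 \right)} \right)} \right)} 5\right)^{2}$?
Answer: $87616$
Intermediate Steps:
$L{\left(D \right)} = 4$ ($L{\left(D \right)} = 2^{2} = 4$)
$\left(-276 + - u{\left(L{\left(r{\left(3,-2 \right)} \right)} \right)} 5\right)^{2} = \left(-276 + \left(-1\right) 4 \cdot 5\right)^{2} = \left(-276 - 20\right)^{2} = \left(-296\right)^{2} = 87616$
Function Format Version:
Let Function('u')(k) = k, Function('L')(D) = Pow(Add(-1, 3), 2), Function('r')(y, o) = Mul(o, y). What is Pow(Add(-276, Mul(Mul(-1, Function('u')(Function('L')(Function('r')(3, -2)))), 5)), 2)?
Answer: 87616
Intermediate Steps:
Function('L')(D) = 4 (Function('L')(D) = Pow(2, 2) = 4)
Pow(Add(-276, Mul(Mul(-1, Function('u')(Function('L')(Function('r')(3, -2)))), 5)), 2) = Pow(Add(-276, Mul(Mul(-1, 4), 5)), 2) = Pow(Add(-276, Mul(-4, 5)), 2) = Pow(Add(-276, -20), 2) = Pow(-296, 2) = 87616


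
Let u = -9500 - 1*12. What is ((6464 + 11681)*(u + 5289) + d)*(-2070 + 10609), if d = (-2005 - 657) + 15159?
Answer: -654205562682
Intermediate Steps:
u = -9512 (u = -9500 - 12 = -9512)
d = 12497 (d = -2662 + 15159 = 12497)
((6464 + 11681)*(u + 5289) + d)*(-2070 + 10609) = ((6464 + 11681)*(-9512 + 5289) + 12497)*(-2070 + 10609) = (18145*(-4223) + 12497)*8539 = (-76626335 + 12497)*8539 = -76613838*8539 = -654205562682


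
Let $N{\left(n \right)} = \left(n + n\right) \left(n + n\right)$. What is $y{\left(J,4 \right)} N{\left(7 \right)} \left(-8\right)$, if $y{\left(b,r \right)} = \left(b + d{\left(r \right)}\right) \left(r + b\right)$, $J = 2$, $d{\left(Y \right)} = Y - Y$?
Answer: $-18816$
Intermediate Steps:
$d{\left(Y \right)} = 0$
$N{\left(n \right)} = 4 n^{2}$ ($N{\left(n \right)} = 2 n 2 n = 4 n^{2}$)
$y{\left(b,r \right)} = b \left(b + r\right)$ ($y{\left(b,r \right)} = \left(b + 0\right) \left(r + b\right) = b \left(b + r\right)$)
$y{\left(J,4 \right)} N{\left(7 \right)} \left(-8\right) = 2 \left(2 + 4\right) 4 \cdot 7^{2} \left(-8\right) = 2 \cdot 6 \cdot 4 \cdot 49 \left(-8\right) = 12 \cdot 196 \left(-8\right) = 2352 \left(-8\right) = -18816$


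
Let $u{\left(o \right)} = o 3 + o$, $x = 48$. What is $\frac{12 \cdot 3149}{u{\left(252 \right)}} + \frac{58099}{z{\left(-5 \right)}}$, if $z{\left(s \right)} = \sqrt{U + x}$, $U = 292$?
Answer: $\frac{3149}{84} + \frac{58099 \sqrt{85}}{170} \approx 3188.3$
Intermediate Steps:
$u{\left(o \right)} = 4 o$ ($u{\left(o \right)} = 3 o + o = 4 o$)
$z{\left(s \right)} = 2 \sqrt{85}$ ($z{\left(s \right)} = \sqrt{292 + 48} = \sqrt{340} = 2 \sqrt{85}$)
$\frac{12 \cdot 3149}{u{\left(252 \right)}} + \frac{58099}{z{\left(-5 \right)}} = \frac{12 \cdot 3149}{4 \cdot 252} + \frac{58099}{2 \sqrt{85}} = \frac{37788}{1008} + 58099 \frac{\sqrt{85}}{170} = 37788 \cdot \frac{1}{1008} + \frac{58099 \sqrt{85}}{170} = \frac{3149}{84} + \frac{58099 \sqrt{85}}{170}$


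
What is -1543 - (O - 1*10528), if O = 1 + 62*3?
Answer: 8798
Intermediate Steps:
O = 187 (O = 1 + 186 = 187)
-1543 - (O - 1*10528) = -1543 - (187 - 1*10528) = -1543 - (187 - 10528) = -1543 - 1*(-10341) = -1543 + 10341 = 8798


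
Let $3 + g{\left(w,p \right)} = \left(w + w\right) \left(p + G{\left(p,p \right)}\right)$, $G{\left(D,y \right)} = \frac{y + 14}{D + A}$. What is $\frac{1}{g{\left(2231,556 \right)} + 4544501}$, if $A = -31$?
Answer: $\frac{35}{246057506} \approx 1.4224 \cdot 10^{-7}$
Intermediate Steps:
$G{\left(D,y \right)} = \frac{14 + y}{-31 + D}$ ($G{\left(D,y \right)} = \frac{y + 14}{D - 31} = \frac{14 + y}{-31 + D}$)
$g{\left(w,p \right)} = -3 + 2 w \left(p + \frac{14 + p}{-31 + p}\right)$ ($g{\left(w,p \right)} = -3 + \left(w + w\right) \left(p + \frac{14 + p}{-31 + p}\right) = -3 + 2 w \left(p + \frac{14 + p}{-31 + p}\right)$)
$\frac{1}{g{\left(2231,556 \right)} + 4544501} = \frac{1}{\frac{\left(-31 + 556\right) \left(-3 + 2 \cdot 556 \cdot 2231\right) + 2 \cdot 2231 \left(14 + 556\right)}{-31 + 556} + 4544501} = \frac{1}{\frac{525 \left(-3 + 2480872\right) + 2 \cdot 2231 \cdot 570}{525} + 4544501} = \frac{1}{\frac{525 \cdot 2480869 + 2543340}{525} + 4544501} = \frac{1}{\frac{1302456225 + 2543340}{525} + 4544501} = \frac{1}{\frac{1}{525} \cdot 1304999565 + 4544501} = \frac{1}{\frac{86999971}{35} + 4544501} = \frac{1}{\frac{246057506}{35}} = \frac{35}{246057506}$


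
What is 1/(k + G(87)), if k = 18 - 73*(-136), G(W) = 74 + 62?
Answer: 1/10082 ≈ 9.9187e-5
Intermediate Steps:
G(W) = 136
k = 9946 (k = 18 + 9928 = 9946)
1/(k + G(87)) = 1/(9946 + 136) = 1/10082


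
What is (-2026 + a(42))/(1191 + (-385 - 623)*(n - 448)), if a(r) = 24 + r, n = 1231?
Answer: 1960/788073 ≈ 0.0024871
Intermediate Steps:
(-2026 + a(42))/(1191 + (-385 - 623)*(n - 448)) = (-2026 + (24 + 42))/(1191 + (-385 - 623)*(1231 - 448)) = (-2026 + 66)/(1191 - 1008*783) = -1960/(1191 - 789264) = -1960/(-788073) = -1960*(-1/788073) = 1960/788073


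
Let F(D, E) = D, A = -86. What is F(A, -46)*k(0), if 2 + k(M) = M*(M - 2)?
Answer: 172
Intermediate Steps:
k(M) = -2 + M*(-2 + M) (k(M) = -2 + M*(M - 2) = -2 + M*(-2 + M))
F(A, -46)*k(0) = -86*(-2 + 0**2 - 2*0) = -86*(-2 + 0 + 0) = -86*(-2) = 172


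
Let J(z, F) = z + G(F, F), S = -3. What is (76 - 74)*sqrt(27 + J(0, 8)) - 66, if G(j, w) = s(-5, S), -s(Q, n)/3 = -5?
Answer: -66 + 2*sqrt(42) ≈ -53.039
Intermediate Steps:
s(Q, n) = 15 (s(Q, n) = -3*(-5) = 15)
G(j, w) = 15
J(z, F) = 15 + z (J(z, F) = z + 15 = 15 + z)
(76 - 74)*sqrt(27 + J(0, 8)) - 66 = (76 - 74)*sqrt(27 + (15 + 0)) - 66 = 2*sqrt(27 + 15) - 66 = 2*sqrt(42) - 66 = -66 + 2*sqrt(42)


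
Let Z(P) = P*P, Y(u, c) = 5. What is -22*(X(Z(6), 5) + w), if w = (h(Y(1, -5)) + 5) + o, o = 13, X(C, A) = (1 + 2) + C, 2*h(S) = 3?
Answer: -1287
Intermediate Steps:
h(S) = 3/2 (h(S) = (½)*3 = 3/2)
Z(P) = P²
X(C, A) = 3 + C
w = 39/2 (w = (3/2 + 5) + 13 = 13/2 + 13 = 39/2 ≈ 19.500)
-22*(X(Z(6), 5) + w) = -22*((3 + 6²) + 39/2) = -22*((3 + 36) + 39/2) = -22*(39 + 39/2) = -22*117/2 = -1287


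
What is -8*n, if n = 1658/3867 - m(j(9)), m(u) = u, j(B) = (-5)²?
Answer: 760136/3867 ≈ 196.57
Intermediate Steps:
j(B) = 25
n = -95017/3867 (n = 1658/3867 - 1*25 = 1658*(1/3867) - 25 = 1658/3867 - 25 = -95017/3867 ≈ -24.571)
-8*n = -8*(-95017/3867) = 760136/3867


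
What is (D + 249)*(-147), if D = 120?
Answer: -54243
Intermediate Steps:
(D + 249)*(-147) = (120 + 249)*(-147) = 369*(-147) = -54243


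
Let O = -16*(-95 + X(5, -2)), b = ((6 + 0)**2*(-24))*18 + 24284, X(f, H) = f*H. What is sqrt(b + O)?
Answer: 2*sqrt(2603) ≈ 102.04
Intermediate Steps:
X(f, H) = H*f
b = 8732 (b = (6**2*(-24))*18 + 24284 = (36*(-24))*18 + 24284 = -864*18 + 24284 = -15552 + 24284 = 8732)
O = 1680 (O = -16*(-95 - 2*5) = -16*(-95 - 10) = -16*(-105) = 1680)
sqrt(b + O) = sqrt(8732 + 1680) = sqrt(10412) = 2*sqrt(2603)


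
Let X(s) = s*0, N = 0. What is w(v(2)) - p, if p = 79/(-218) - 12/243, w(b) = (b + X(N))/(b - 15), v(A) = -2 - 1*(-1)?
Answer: 66997/141264 ≈ 0.47427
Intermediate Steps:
v(A) = -1 (v(A) = -2 + 1 = -1)
X(s) = 0
w(b) = b/(-15 + b) (w(b) = (b + 0)/(b - 15) = b/(-15 + b))
p = -7271/17658 (p = 79*(-1/218) - 12*1/243 = -79/218 - 4/81 = -7271/17658 ≈ -0.41177)
w(v(2)) - p = -1/(-15 - 1) - 1*(-7271/17658) = -1/(-16) + 7271/17658 = -1*(-1/16) + 7271/17658 = 1/16 + 7271/17658 = 66997/141264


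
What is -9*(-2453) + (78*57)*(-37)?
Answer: -142425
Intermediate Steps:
-9*(-2453) + (78*57)*(-37) = 22077 + 4446*(-37) = 22077 - 164502 = -142425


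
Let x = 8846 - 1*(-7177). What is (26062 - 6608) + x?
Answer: 35477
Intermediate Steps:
x = 16023 (x = 8846 + 7177 = 16023)
(26062 - 6608) + x = (26062 - 6608) + 16023 = 19454 + 16023 = 35477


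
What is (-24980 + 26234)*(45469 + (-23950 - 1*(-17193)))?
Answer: 48544848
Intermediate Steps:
(-24980 + 26234)*(45469 + (-23950 - 1*(-17193))) = 1254*(45469 + (-23950 + 17193)) = 1254*(45469 - 6757) = 1254*38712 = 48544848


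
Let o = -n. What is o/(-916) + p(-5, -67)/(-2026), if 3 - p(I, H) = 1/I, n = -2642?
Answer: -6694529/2319770 ≈ -2.8859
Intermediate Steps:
p(I, H) = 3 - 1/I
o = 2642 (o = -1*(-2642) = 2642)
o/(-916) + p(-5, -67)/(-2026) = 2642/(-916) + (3 - 1/(-5))/(-2026) = 2642*(-1/916) + (3 - 1*(-⅕))*(-1/2026) = -1321/458 + (3 + ⅕)*(-1/2026) = -1321/458 + (16/5)*(-1/2026) = -1321/458 - 8/5065 = -6694529/2319770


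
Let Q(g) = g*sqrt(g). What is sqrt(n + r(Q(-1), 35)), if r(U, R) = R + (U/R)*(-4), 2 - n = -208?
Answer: sqrt(300125 + 140*I)/35 ≈ 15.652 + 0.0036507*I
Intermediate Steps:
n = 210 (n = 2 - 1*(-208) = 2 + 208 = 210)
Q(g) = g**(3/2)
r(U, R) = R - 4*U/R
sqrt(n + r(Q(-1), 35)) = sqrt(210 + (35 - 4*(-1)**(3/2)/35)) = sqrt(210 + (35 - 4*(-I)*1/35)) = sqrt(210 + (35 + 4*I/35)) = sqrt(245 + 4*I/35)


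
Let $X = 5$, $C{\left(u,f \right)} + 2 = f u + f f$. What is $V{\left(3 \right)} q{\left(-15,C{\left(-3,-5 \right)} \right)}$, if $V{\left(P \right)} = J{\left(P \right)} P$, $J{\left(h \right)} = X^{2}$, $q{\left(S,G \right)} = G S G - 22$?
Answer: $-1626150$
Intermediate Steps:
$C{\left(u,f \right)} = -2 + f^{2} + f u$ ($C{\left(u,f \right)} = -2 + \left(f u + f f\right) = -2 + \left(f u + f^{2}\right) = -2 + \left(f^{2} + f u\right) = -2 + f^{2} + f u$)
$q{\left(S,G \right)} = -22 + S G^{2}$ ($q{\left(S,G \right)} = S G^{2} - 22 = -22 + S G^{2}$)
$J{\left(h \right)} = 25$ ($J{\left(h \right)} = 5^{2} = 25$)
$V{\left(P \right)} = 25 P$
$V{\left(3 \right)} q{\left(-15,C{\left(-3,-5 \right)} \right)} = 25 \cdot 3 \left(-22 - 15 \left(-2 + \left(-5\right)^{2} - -15\right)^{2}\right) = 75 \left(-22 - 15 \left(-2 + 25 + 15\right)^{2}\right) = 75 \left(-22 - 15 \cdot 38^{2}\right) = 75 \left(-22 - 21660\right) = 75 \left(-21682\right) = -1626150$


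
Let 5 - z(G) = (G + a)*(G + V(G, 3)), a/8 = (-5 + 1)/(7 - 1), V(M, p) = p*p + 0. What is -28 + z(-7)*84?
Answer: 2464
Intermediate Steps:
V(M, p) = p² (V(M, p) = p² + 0 = p²)
a = -16/3 (a = 8*((-5 + 1)/(7 - 1)) = 8*(-4/6) = 8*(-4*⅙) = 8*(-⅔) = -16/3 ≈ -5.3333)
z(G) = 5 - (9 + G)*(-16/3 + G) (z(G) = 5 - (G - 16/3)*(G + 3²) = 5 - (-16/3 + G)*(G + 9) = 5 - (-16/3 + G)*(9 + G) = 5 - (9 + G)*(-16/3 + G))
-28 + z(-7)*84 = -28 + (53 - 1*(-7)² - 11/3*(-7))*84 = -28 + (53 - 1*49 + 77/3)*84 = -28 + (53 - 49 + 77/3)*84 = -28 + (89/3)*84 = -28 + 2492 = 2464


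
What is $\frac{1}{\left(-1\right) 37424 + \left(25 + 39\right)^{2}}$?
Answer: $- \frac{1}{33328} \approx -3.0005 \cdot 10^{-5}$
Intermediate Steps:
$\frac{1}{\left(-1\right) 37424 + \left(25 + 39\right)^{2}} = \frac{1}{-37424 + 64^{2}} = \frac{1}{-37424 + 4096} = \frac{1}{-33328} = - \frac{1}{33328}$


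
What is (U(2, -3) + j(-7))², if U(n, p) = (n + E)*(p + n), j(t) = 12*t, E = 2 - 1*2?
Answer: 7396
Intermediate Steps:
E = 0 (E = 2 - 2 = 0)
U(n, p) = n*(n + p) (U(n, p) = (n + 0)*(p + n) = n*(n + p))
(U(2, -3) + j(-7))² = (2*(2 - 3) + 12*(-7))² = (2*(-1) - 84)² = (-2 - 84)² = (-86)² = 7396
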